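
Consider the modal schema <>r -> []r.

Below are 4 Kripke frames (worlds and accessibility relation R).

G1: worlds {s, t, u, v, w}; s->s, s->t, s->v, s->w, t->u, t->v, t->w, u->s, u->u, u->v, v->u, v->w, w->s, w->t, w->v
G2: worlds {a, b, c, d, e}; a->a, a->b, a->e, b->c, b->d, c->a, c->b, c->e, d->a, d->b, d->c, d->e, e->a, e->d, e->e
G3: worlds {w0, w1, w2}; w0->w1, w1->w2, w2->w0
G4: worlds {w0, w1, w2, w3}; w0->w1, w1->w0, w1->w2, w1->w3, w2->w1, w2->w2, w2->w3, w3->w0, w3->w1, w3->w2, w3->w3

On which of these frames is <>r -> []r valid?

G3

Frame correspondent (Sahlqvist): forall x forall y forall z (Rxy & Rxz -> y = z) — i.e. partial functionality.
G1: fails — s sees both s and t.
G2: fails — a sees both a and b.
G3: holds.
G4: fails — w1 sees both w0 and w2.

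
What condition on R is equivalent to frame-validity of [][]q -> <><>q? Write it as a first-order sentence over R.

This is a Sahlqvist (Geach-type) schema ◇^0□^2q → □^0◇^2q.
Minimal-valuation argument: fix x; take any y with xR^0y and any z with xR^0z. Set V(q) to the set of worlds R-reachable from y in exactly 2 steps. Then □^2q holds at y, so the antecedent holds at x; validity forces ◇^2q at z, giving a w with zR^2w and yR^2w.
First-order correspondent: forall x exists w (x R^2 w & x R^2 w).

forall x exists w (x R^2 w & x R^2 w)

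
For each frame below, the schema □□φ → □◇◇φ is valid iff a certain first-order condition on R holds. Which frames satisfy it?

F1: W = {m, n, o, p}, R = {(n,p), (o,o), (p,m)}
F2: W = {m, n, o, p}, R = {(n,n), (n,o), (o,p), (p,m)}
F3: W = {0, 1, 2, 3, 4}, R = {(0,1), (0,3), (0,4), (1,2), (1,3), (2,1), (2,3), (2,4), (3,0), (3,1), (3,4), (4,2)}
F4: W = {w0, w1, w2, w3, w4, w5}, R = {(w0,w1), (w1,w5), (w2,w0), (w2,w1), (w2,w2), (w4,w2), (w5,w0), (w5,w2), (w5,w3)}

F3

This is the axiom for a generalized confluence (Geach) condition; its first-order frame correspondent is ∀x ∀z (xRz → ∃w (xR²w ∧ zR²w)).
F1: fails — nRp but no w with nR²w and pR²w.
F2: fails — nRo but no w with nR²w and oR²w.
F3: ✓.
F4: fails — w0Rw1 but no w with w0R²w and w1R²w.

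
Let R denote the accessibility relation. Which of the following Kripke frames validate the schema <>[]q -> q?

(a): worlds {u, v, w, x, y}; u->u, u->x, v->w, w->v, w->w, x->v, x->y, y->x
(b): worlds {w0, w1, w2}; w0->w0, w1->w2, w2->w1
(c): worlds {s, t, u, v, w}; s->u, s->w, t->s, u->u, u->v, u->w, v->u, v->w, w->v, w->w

(b)

The schema corresponds to symmetry: forall x forall y (Rxy -> Ryx).
(a): fails — Rux but not Rxu.
(b): ✓.
(c): fails — Ruw but not Rwu.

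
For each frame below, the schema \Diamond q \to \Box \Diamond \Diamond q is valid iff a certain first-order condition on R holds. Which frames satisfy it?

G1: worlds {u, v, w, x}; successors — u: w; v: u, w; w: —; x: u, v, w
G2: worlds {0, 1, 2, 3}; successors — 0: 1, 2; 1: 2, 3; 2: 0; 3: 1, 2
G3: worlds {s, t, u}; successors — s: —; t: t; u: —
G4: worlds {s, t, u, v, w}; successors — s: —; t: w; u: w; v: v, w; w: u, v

Frame correspondent (Sahlqvist): \forall x \forall y \forall z ((xRy \wedge xRz) \to \exists w (y = w \wedge z R^2 w)) — i.e. a generalized confluence (Geach) condition.
G1: fails — uRw, uRw but no t with w=t and wR²t.
G2: fails — 1R3, 1R2 but no w with 3=w and 2R²w.
G3: condition met.
G4: condition met.

G3, G4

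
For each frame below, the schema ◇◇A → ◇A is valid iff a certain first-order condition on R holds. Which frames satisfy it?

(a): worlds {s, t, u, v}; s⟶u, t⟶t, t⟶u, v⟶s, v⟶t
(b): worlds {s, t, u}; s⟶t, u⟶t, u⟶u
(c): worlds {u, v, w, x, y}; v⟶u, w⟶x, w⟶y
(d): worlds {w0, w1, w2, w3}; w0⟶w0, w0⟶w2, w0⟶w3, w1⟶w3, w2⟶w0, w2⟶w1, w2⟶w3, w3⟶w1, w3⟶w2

The schema corresponds to transitivity: ∀x ∀y ∀z (Rxy ∧ Ryz → Rxz).
(a): fails — Rvt and Rtu but not Rvu.
(b): ✓.
(c): ✓.
(d): fails — Rw3w1 and Rw1w3 but not Rw3w3.
Valid on: (b), (c).

(b), (c)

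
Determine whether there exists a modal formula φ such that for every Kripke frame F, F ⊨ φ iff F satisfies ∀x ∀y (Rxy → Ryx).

Yes, by q → □◇q

This is a Sahlqvist condition; the B axiom q → □◇q defines it.
Suppose q→□◇q is valid. Take Rxy and set V(q)={x}. Then q at x, so □◇q at x, so ◇q at y, so some z with Ryz has q; z=x, i.e. Ryx.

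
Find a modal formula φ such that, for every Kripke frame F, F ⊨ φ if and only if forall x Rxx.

□q → q

A defining formula is □q → q (the T axiom).
Suppose □q→q is valid. At any x set V(q)={w : Rxw}. Then □q holds at x, so q holds at x, i.e. Rxx.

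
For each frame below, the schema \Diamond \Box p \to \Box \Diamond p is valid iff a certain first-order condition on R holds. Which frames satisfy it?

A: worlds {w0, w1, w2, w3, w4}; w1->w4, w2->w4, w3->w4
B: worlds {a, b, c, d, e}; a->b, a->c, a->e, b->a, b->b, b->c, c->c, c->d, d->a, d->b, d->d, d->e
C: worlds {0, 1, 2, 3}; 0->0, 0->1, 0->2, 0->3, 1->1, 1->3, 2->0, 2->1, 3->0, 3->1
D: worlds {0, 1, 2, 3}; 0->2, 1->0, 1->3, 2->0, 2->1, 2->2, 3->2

C

The schema corresponds to convergence: \forall x \forall y \forall z (Rxy \wedge Rxz \to \exists w (Ryw \wedge Rzw)).
A: fails — Rw1w4 and Rw1w4 but w4 and w4 have no common successor.
B: fails — Rab and Rae but b and e have no common successor.
C: ✓.
D: fails — R20 and R21 but 0 and 1 have no common successor.
Valid on: C.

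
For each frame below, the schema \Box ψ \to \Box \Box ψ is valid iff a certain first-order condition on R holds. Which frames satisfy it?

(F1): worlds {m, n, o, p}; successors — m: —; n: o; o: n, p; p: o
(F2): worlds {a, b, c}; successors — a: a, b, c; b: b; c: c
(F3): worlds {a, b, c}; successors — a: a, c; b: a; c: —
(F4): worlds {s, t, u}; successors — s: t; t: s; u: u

(F2)

This is the axiom for transitivity; its first-order frame correspondent is \forall x \forall y \forall z (Rxy \wedge Ryz \to Rxz).
(F1): fails — Rno and Ron but not Rnn.
(F2): ✓.
(F3): fails — Rba and Rac but not Rbc.
(F4): fails — Rts and Rst but not Rtt.
Valid on: (F2).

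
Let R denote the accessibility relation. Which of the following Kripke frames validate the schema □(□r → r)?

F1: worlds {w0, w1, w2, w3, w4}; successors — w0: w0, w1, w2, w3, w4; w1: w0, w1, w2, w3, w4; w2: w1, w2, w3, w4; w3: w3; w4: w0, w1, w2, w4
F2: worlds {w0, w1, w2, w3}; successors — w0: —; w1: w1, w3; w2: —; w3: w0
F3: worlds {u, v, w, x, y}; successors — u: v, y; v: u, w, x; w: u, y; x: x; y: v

F1

This is the axiom for shift-reflexivity; its first-order frame correspondent is ∀x ∀y (Rxy → Ryy).
F1: satisfies the condition.
F2: fails — Rw1w3 but not Rw3w3.
F3: fails — Ruv but not Rvv.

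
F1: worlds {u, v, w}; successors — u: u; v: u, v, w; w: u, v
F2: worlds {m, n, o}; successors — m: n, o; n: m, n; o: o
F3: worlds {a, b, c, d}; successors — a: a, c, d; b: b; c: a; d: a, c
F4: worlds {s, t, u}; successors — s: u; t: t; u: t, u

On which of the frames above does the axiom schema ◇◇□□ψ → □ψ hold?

The schema corresponds to a generalized confluence (Geach) condition: ∀x ∀y ∀z ((xR²y ∧ xRz) → ∃w (yR²w ∧ z = w)).
F1: fails — vR²u, vRv but no t with uR²t and v=t.
F2: fails — mR²o, mRn but no w with oR²w and n=w.
F3: condition met.
F4: fails — sR²t, sRu but no w with tR²w and u=w.
Valid on: F3.

F3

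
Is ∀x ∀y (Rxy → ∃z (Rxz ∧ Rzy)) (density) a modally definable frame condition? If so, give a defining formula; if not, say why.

This is a Sahlqvist condition; the C4 axiom □□q → □q defines it.
Suppose □□q→□q is valid. Take Rxy and set V(q)={w : xR²w}. Then □□q at x, so □q at x, so q at y, i.e. ∃z(Rxz∧Rzy).

Definable; □□q → □q defines it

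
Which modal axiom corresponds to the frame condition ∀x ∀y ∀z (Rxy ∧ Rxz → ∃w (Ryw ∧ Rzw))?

A defining formula is ◇□r → □◇r (the .2 axiom).
Suppose ◇□r→□◇r is valid. Take Rxy, Rxz and set V(r)={w : Ryw}. Then □r at y so ◇□r at x, so □◇r at x, so ◇r at z, giving w with Rzw and Ryw.

◇□r → □◇r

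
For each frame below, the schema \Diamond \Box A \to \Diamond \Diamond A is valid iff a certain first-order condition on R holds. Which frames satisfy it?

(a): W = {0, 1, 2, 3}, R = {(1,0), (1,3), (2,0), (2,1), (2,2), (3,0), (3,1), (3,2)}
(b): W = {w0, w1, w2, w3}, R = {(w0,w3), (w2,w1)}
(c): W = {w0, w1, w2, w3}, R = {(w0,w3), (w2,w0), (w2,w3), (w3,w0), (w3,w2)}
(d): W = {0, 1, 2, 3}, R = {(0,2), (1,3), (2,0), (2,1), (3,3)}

(c), (d)

The schema corresponds to a generalized confluence (Geach) condition: \forall x \forall y (xRy \to \exists w (yRw \wedge x R^2 w)).
(a): fails — 1R0 but no w with 0Rw and 1R²w.
(b): fails — w0Rw3 but no w with w3Rw and w0R²w.
(c): ✓.
(d): ✓.
Valid on: (c), (d).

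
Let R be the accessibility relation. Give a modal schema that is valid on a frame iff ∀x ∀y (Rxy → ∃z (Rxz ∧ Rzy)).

The condition is density. The C4 schema □□p → □p defines it.
Suppose □□p→□p is valid. Take Rxy and set V(p)={w : xR²w}. Then □□p at x, so □p at x, so p at y, i.e. ∃z(Rxz∧Rzy).

□□p → □p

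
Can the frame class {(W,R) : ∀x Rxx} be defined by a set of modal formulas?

Yes, by □p → p

The condition is reflexivity. A defining modal formula is □p → p.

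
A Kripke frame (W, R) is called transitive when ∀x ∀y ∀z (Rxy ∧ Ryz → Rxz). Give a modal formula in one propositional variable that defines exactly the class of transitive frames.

This is transitivity; the standard corresponding axiom is 4: □s → □□s.
Suppose □s→□□s is valid. Take Rxy, Ryz and set V(s)={w : Rxw}. Then □s at x, so □□s at x, so □s at y, so s at z, i.e. Rxz.

□s → □□s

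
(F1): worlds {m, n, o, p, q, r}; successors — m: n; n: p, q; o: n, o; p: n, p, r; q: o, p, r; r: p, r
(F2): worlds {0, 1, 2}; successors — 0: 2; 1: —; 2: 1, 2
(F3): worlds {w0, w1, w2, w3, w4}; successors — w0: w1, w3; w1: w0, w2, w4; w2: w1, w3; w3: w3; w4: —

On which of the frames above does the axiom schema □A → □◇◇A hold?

Frame correspondent (Sahlqvist): ∀x ∀z (xRz → ∃w (xRw ∧ zR²w)) — i.e. a generalized confluence (Geach) condition.
(F1): condition met.
(F2): fails — 2R1 but no w with 2Rw and 1R²w.
(F3): fails — w1Rw4 but no w with w1Rw and w4R²w.
Valid on: (F1).

(F1)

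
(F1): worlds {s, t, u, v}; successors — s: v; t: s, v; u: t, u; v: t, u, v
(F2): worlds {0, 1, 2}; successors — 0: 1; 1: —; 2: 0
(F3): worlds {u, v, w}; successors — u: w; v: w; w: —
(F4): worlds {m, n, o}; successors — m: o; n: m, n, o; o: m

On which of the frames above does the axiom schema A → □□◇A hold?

The schema corresponds to a generalized confluence (Geach) condition: ∀x ∀z (xR²z → ∃w (x = w ∧ zRw)).
(F1): fails — sR²u but no w with s=w and uRw.
(F2): fails — 2R²1 but no w with 2=w and 1Rw.
(F3): satisfies the condition.
(F4): fails — mR²m but no w with m=w and mRw.

(F3)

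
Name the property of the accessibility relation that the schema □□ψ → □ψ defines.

This schema is the C4 axiom.
Its frame correspondent is density — ∀x ∀y (Rxy → ∃z (Rxz ∧ Rzy)).

density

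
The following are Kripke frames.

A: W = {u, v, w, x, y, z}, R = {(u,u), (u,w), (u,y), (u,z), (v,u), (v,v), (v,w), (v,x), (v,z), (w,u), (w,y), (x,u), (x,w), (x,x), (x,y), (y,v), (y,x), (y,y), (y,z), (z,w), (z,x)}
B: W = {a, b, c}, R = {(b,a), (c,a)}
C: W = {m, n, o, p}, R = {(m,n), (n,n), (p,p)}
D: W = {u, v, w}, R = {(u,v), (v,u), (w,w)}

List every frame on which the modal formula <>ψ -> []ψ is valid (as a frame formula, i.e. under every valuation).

This is the axiom for partial functionality; its first-order frame correspondent is forall x forall y forall z (Rxy & Rxz -> y = z).
A: fails — u sees both u and w.
B: ✓.
C: ✓.
D: ✓.
Valid on: B, C, D.

B, C, D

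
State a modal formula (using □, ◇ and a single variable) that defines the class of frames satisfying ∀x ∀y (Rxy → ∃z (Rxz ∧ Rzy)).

□□r → □r

This is density; the standard corresponding axiom is C4: □□r → □r.
Suppose □□r→□r is valid. Take Rxy and set V(r)={w : xR²w}. Then □□r at x, so □r at x, so r at y, i.e. ∃z(Rxz∧Rzy).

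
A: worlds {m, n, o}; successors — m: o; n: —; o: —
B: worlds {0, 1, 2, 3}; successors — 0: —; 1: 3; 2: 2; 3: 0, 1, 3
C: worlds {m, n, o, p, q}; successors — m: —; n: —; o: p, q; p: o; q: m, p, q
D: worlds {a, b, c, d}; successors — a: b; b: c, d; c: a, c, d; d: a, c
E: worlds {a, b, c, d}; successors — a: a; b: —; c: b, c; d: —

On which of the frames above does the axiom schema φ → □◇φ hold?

none

This is the axiom for symmetry; its first-order frame correspondent is ∀x ∀y (Rxy → Ryx).
A: fails — Rmo but not Rom.
B: fails — R30 but not R03.
C: fails — Rqp but not Rpq.
D: fails — Rbc but not Rcb.
E: fails — Rcb but not Rbc.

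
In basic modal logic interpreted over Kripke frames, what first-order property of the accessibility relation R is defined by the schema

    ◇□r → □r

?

the Euclidean property

This schema is equivalent to the 5 axiom ◇r → □◇r.
Its frame correspondent is the Euclidean property — ∀x ∀y ∀z (Rxy ∧ Rxz → Ryz).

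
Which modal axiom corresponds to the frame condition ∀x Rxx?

A defining formula is □ψ → ψ (the T axiom).
Suppose □ψ→ψ is valid. At any x set V(ψ)={w : Rxw}. Then □ψ holds at x, so ψ holds at x, i.e. Rxx.

□ψ → ψ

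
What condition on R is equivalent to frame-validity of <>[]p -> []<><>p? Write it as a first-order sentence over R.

This is a Sahlqvist (Geach-type) schema ◇^1□^1p → □^1◇^2p.
First-order correspondent: forall x forall y forall z ((xRy & xRz) -> exists w (yRw & z R^2 w)).

forall x forall y forall z ((xRy & xRz) -> exists w (yRw & z R^2 w))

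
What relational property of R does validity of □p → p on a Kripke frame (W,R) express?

This is the T axiom.
It corresponds to reflexivity: ∀x Rxx.

Reflexivity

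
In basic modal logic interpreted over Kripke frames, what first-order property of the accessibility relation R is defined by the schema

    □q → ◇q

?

Seriality

This schema is the D axiom.
Its frame correspondent is seriality — ∀x ∃y Rxy.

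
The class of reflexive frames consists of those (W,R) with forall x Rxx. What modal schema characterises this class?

□ψ → ψ

A defining formula is □ψ → ψ (the T axiom).
Suppose □ψ→ψ is valid. At any x set V(ψ)={w : Rxw}. Then □ψ holds at x, so ψ holds at x, i.e. Rxx.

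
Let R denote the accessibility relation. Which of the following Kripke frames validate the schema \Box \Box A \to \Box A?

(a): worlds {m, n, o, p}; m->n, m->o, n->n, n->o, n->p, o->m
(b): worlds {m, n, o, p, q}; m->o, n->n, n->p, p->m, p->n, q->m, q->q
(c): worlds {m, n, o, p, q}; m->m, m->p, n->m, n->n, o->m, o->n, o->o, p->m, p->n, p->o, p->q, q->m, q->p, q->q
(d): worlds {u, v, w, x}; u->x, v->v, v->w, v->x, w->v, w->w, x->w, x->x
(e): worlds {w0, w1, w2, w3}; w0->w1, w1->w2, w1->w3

(c), (d)

Frame correspondent (Sahlqvist): \forall x \forall y (Rxy \to \exists z (Rxz \wedge Rzy)) — i.e. density.
(a): fails — Rom but no z with Roz and Rzm.
(b): fails — Rpm but no z with Rpz and Rzm.
(c): satisfies the condition.
(d): satisfies the condition.
(e): fails — Rw1w2 but no z with Rw1z and Rzw2.
Valid on: (c), (d).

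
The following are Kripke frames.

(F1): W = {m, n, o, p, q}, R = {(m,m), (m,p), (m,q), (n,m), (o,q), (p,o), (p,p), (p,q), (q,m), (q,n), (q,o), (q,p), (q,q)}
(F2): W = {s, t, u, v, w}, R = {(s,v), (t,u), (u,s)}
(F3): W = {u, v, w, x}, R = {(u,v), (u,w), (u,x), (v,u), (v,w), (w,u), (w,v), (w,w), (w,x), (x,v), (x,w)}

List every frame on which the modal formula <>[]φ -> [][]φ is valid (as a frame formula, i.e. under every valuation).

(F2)

Frame correspondent (Sahlqvist): forall x forall y forall z ((xRy & x R^2 z) -> exists w (yRw & z = w)) — i.e. a generalized confluence (Geach) condition.
(F1): fails — mRm, mR²n but no w with mRw and n=w.
(F2): holds.
(F3): fails — uRv, uR²v but no t with vRt and v=t.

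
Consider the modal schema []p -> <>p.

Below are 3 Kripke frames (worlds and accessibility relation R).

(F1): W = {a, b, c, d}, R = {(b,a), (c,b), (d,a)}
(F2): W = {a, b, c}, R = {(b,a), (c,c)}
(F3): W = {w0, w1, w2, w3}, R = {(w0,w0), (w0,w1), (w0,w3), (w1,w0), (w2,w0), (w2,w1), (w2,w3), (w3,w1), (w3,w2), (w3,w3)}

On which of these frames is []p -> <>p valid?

(F3)

Frame correspondent (Sahlqvist): forall x exists y Rxy — i.e. seriality.
(F1): fails — world a has no successor.
(F2): fails — world a has no successor.
(F3): ✓.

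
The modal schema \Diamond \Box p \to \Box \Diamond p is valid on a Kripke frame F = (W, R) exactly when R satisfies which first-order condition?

convergence: \forall x \forall y \forall z (Rxy \wedge Rxz \to \exists w (Ryw \wedge Rzw))

This schema is the .2 axiom.
It corresponds to convergence: \forall x \forall y \forall z (Rxy \wedge Rxz \to \exists w (Ryw \wedge Rzw)).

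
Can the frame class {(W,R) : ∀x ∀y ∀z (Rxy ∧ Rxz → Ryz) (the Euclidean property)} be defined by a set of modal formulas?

Yes — defined by ◇q → □◇q

The condition is the Euclidean property. A defining modal formula is ◇q → □◇q.
Suppose ◇q→□◇q is valid. Take Rxy, Rxz and set V(q)={y}. Then ◇q at x, so □◇q at x, so ◇q at z, so some w with Rzw has q; w=y, i.e. Rzy. By symmetry of the argument, Ryz.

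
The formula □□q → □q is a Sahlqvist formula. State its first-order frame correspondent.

Density

Suppose □□q→□q is valid. Take Rxy and set V(q)={w : xR²w}. Then □□q at x, so □q at x, so q at y, i.e. ∃z(Rxz∧Rzy).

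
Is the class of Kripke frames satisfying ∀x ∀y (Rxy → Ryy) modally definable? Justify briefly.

Yes — defined by □(□r → r)

The condition is shift-reflexivity. A defining modal formula is □(□r → r).
Suppose □(□r→r) is valid. Take Rxy and set V(r)={w : Ryw}. Then at y, □r holds; since □(□r→r) at x, □r→r at y, so r at y, i.e. Ryy.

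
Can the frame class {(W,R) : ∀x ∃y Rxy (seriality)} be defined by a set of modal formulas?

The condition is seriality. A defining modal formula is □r → ◇r.
Suppose □r→◇r is valid. At any x set V(r)=W. Then □r at x, so ◇r at x, so x has a successor.

Yes — defined by □r → ◇r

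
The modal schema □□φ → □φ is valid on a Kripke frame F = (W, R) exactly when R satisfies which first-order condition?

density

Suppose □□φ→□φ is valid. Take Rxy and set V(φ)={w : xR²w}. Then □□φ at x, so □φ at x, so φ at y, i.e. ∃z(Rxz∧Rzy).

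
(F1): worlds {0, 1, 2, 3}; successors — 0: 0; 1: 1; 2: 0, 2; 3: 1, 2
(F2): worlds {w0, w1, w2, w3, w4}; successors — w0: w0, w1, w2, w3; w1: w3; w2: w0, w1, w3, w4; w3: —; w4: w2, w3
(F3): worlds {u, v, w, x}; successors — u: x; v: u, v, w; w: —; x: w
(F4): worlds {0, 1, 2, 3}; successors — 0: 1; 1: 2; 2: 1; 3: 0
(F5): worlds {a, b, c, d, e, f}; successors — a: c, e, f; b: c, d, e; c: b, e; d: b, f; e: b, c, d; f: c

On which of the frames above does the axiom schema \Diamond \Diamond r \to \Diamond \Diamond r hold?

(F1), (F2), (F3), (F4), (F5)

Frame correspondent (Sahlqvist): \forall x \forall y (x R^2 y \to \exists w (y = w \wedge x R^2 w)) — i.e. a generalized confluence (Geach) condition.
(F1): satisfies the condition.
(F2): satisfies the condition.
(F3): satisfies the condition.
(F4): satisfies the condition.
(F5): satisfies the condition.
Valid on: (F1), (F2), (F3), (F4), (F5).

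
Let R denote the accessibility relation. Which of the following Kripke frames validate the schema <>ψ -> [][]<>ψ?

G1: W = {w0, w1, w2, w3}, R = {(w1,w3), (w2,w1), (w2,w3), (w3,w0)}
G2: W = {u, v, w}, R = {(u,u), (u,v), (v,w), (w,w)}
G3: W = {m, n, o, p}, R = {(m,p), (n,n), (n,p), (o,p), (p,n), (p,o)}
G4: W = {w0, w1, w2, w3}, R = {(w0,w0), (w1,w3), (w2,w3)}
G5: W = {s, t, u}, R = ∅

The schema corresponds to a generalized confluence (Geach) condition: forall x forall y forall z ((xRy & x R^2 z) -> exists w (y = w & zRw)).
G1: fails — w1Rw3, w1R²w0 but no w with w3=w and w0Rw.
G2: fails — uRu, uR²v but no t with u=t and vRt.
G3: fails — nRn, nR²o but no w with n=w and oRw.
G4: condition met.
G5: condition met.

G4, G5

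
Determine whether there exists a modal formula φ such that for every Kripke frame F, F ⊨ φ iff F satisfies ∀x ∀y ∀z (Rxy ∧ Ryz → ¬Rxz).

Not modally definable

If a class were modally definable it would be closed under surjective bounded morphisms (Goldblatt–Thomason).
The 5-cycle (worlds s,t,u,v,w with s→t→u→v→w→s) is intransitive. Mapping every world to a single reflexive point • is a surjective bounded morphism; the reflexive point is not intransitive (R••∧R•• but R••).
So the class is not modally definable.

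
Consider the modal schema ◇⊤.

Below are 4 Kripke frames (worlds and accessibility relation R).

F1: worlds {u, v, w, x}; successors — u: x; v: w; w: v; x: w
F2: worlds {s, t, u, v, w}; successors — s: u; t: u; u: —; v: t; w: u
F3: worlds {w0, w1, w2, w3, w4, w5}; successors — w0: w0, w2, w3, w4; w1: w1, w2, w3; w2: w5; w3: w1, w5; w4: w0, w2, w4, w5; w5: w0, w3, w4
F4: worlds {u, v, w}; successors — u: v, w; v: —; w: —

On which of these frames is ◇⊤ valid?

F1, F3

This is the axiom for seriality; its first-order frame correspondent is ∀x ∃y Rxy.
F1: condition met.
F2: fails — world u has no successor.
F3: condition met.
F4: fails — world v has no successor.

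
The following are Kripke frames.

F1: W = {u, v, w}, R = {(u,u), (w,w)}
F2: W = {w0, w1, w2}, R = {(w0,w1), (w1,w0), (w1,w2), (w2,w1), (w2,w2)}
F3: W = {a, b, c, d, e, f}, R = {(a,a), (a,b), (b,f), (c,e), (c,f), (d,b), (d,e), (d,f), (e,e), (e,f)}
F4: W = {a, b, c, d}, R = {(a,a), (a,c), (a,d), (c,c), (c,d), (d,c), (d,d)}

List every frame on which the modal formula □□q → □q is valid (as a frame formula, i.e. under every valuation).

F1, F4

Frame correspondent (Sahlqvist): ∀x ∀y (Rxy → ∃z (Rxz ∧ Rzy)) — i.e. density.
F1: condition met.
F2: fails — Rw1w0 but no z with Rw1z and Rzw0.
F3: fails — Rbf but no z with Rbz and Rzf.
F4: condition met.
Valid on: F1, F4.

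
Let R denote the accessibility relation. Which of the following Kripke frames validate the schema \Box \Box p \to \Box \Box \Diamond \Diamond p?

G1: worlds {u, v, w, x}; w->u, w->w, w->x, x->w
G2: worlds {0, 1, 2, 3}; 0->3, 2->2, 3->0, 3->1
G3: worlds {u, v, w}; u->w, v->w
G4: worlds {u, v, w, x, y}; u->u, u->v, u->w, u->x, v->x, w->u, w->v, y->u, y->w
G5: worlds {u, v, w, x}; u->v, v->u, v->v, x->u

The schema corresponds to a generalized confluence (Geach) condition: \forall x \forall z (x R^2 z \to \exists w (x R^2 w \wedge z R^2 w)).
G1: fails — wR²u but no t with wR²t and uR²t.
G2: fails — 0R²1 but no w with 0R²w and 1R²w.
G3: satisfies the condition.
G4: fails — uR²v but no t with uR²t and vR²t.
G5: satisfies the condition.
Valid on: G3, G5.

G3, G5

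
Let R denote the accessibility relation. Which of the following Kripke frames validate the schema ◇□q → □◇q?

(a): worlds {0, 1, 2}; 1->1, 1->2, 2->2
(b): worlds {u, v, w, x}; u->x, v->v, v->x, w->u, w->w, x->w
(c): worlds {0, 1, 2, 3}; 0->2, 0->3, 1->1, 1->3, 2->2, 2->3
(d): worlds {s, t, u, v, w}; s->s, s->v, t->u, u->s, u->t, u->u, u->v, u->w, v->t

The schema corresponds to convergence: ∀x ∀y ∀z (Rxy ∧ Rxz → ∃w (Ryw ∧ Rzw)).
(a): condition met.
(b): fails — Rvv and Rvx but v and x have no common successor.
(c): fails — R02 and R03 but 2 and 3 have no common successor.
(d): fails — Rsv and Rss but v and s have no common successor.
Valid on: (a).

(a)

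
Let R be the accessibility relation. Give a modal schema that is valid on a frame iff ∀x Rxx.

□p → p

A defining formula is □p → p (the T axiom).
Suppose □p→p is valid. At any x set V(p)={w : Rxw}. Then □p holds at x, so p holds at x, i.e. Rxx.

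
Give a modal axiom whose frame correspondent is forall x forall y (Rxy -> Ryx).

r → □◇r

The condition is symmetry. The B schema r → □◇r defines it.
Suppose r→□◇r is valid. Take Rxy and set V(r)={x}. Then r at x, so □◇r at x, so ◇r at y, so some z with Ryz has r; z=x, i.e. Ryx.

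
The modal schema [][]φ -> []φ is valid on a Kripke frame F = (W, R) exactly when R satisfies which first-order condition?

Density

This is the C4 axiom.
It corresponds to density: forall x forall y (Rxy -> exists z (Rxz & Rzy)).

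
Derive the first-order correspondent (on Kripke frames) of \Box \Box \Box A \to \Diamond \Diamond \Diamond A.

This is a Sahlqvist (Geach-type) schema ◇^0□^3A → □^0◇^3A.
First-order correspondent: \forall x \exists w (x R^3 w \wedge x R^3 w).

\forall x \exists w (x R^3 w \wedge x R^3 w)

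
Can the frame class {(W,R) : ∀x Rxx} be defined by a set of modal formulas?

Definable; □p → p defines it

Yes: it is reflexivity, defined by the T schema □p → p.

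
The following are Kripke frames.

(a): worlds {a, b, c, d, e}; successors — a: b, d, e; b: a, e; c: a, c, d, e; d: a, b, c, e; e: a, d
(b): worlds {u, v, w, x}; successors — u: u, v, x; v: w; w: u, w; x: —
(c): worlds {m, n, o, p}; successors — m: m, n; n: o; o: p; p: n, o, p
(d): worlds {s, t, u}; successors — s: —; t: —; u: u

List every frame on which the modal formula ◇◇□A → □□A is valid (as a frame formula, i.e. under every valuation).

The schema corresponds to a generalized confluence (Geach) condition: ∀x ∀y ∀z ((xR²y ∧ xR²z) → ∃w (yRw ∧ z = w)).
(a): fails — aR²a, aR²a but no w with aRw and a=w.
(b): fails — uR²u, uR²w but no t with uRt and w=t.
(c): fails — mR²m, mR²o but no w with mRw and o=w.
(d): satisfies the condition.

(d)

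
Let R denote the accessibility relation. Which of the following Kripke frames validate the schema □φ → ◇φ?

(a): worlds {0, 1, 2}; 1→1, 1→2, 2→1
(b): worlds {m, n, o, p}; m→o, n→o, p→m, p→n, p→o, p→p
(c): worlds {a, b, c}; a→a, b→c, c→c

This is the axiom for seriality; its first-order frame correspondent is ∀x ∃y Rxy.
(a): fails — world 0 has no successor.
(b): fails — world o has no successor.
(c): holds.

(c)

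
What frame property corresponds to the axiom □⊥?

emptiness of R: ∀x ∀y ¬Rxy

□⊥ is valid iff no world has any successor (otherwise □⊥ fails at any world with one).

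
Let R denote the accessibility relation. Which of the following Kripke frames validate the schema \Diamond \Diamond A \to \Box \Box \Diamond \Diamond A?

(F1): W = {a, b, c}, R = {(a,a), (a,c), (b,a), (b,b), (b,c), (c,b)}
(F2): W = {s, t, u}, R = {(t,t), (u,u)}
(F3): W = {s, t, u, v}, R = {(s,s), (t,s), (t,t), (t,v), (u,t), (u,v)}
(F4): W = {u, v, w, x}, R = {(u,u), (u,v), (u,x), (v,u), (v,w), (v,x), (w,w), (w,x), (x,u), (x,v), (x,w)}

Frame correspondent (Sahlqvist): \forall x \forall y \forall z ((x R^2 y \wedge x R^2 z) \to \exists w (y = w \wedge z R^2 w)) — i.e. a generalized confluence (Geach) condition.
(F1): condition met.
(F2): condition met.
(F3): fails — tR²s, tR²v but no w with s=w and vR²w.
(F4): condition met.

(F1), (F2), (F4)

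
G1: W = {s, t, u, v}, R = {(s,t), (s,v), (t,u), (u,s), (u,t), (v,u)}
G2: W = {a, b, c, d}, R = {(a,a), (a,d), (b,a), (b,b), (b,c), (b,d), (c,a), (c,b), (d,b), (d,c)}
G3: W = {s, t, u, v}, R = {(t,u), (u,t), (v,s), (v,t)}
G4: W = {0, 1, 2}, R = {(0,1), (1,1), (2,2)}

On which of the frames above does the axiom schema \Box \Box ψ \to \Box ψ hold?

The schema corresponds to density: \forall x \forall y (Rxy \to \exists z (Rxz \wedge Rzy)).
G1: fails — Rus but no z with Ruz and Rzs.
G2: satisfies the condition.
G3: fails — Rtu but no z with Rtz and Rzu.
G4: satisfies the condition.
Valid on: G2, G4.

G2, G4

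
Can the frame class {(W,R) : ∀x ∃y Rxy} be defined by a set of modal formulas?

Yes — defined by □p → ◇p

Yes: it is seriality, defined by the D schema □p → ◇p.
Suppose □p→◇p is valid. At any x set V(p)=W. Then □p at x, so ◇p at x, so x has a successor.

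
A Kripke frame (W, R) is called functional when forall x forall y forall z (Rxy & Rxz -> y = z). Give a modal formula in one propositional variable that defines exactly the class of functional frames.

◇p → □p

A defining formula is ◇p → □p (the CD axiom).
Suppose ◇p→□p is valid. Take Rxy, Rxz and set V(p)={y}. Then ◇p at x, so □p at x, so p at z, i.e. z=y.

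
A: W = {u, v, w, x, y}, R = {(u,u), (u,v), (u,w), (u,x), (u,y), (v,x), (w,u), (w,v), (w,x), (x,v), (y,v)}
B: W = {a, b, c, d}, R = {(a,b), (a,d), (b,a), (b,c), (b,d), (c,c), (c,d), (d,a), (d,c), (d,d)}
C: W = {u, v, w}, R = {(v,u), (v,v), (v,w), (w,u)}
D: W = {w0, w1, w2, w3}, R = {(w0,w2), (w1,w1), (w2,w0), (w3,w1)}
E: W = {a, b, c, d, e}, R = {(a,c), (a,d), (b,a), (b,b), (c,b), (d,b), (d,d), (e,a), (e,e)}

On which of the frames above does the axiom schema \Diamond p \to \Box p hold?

Frame correspondent (Sahlqvist): \forall x \forall y \forall z (Rxy \wedge Rxz \to y = z) — i.e. partial functionality.
A: fails — u sees both u and v.
B: fails — a sees both b and d.
C: fails — v sees both u and v.
D: holds.
E: fails — a sees both c and d.
Valid on: D.

D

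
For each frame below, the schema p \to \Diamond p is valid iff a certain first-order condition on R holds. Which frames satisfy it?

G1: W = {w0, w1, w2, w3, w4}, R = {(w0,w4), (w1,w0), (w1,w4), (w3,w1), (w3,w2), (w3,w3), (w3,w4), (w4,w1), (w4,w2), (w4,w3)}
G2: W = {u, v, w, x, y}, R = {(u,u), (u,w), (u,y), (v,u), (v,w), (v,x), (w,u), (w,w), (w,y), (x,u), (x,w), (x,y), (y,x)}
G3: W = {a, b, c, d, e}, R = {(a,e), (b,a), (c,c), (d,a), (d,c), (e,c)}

Frame correspondent (Sahlqvist): \forall x Rxx — i.e. reflexivity.
G1: fails — world w0 does not see itself.
G2: fails — world v does not see itself.
G3: fails — world a does not see itself.
Valid on no frame.

none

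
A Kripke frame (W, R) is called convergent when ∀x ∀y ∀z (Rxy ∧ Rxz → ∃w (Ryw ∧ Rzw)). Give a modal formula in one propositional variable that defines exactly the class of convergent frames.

◇□q → □◇q

This is convergence; the standard corresponding axiom is .2: ◇□q → □◇q.
Suppose ◇□q→□◇q is valid. Take Rxy, Rxz and set V(q)={w : Ryw}. Then □q at y so ◇□q at x, so □◇q at x, so ◇q at z, giving w with Rzw and Ryw.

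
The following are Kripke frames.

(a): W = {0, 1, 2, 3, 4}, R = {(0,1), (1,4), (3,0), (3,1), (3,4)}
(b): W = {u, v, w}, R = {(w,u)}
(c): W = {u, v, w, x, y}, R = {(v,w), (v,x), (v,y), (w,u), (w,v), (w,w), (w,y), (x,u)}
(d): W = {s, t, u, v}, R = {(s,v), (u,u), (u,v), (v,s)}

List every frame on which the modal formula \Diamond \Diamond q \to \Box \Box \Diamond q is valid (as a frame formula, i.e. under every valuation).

(b)

The schema corresponds to a generalized confluence (Geach) condition: \forall x \forall y \forall z ((x R^2 y \wedge x R^2 z) \to \exists w (y = w \wedge zRw)).
(a): fails — 0R²4, 0R²4 but no w with 4=w and 4Rw.
(b): ✓.
(c): fails — vR²u, vR²u but no t with u=t and uRt.
(d): fails — sR²s, sR²s but no w with s=w and sRw.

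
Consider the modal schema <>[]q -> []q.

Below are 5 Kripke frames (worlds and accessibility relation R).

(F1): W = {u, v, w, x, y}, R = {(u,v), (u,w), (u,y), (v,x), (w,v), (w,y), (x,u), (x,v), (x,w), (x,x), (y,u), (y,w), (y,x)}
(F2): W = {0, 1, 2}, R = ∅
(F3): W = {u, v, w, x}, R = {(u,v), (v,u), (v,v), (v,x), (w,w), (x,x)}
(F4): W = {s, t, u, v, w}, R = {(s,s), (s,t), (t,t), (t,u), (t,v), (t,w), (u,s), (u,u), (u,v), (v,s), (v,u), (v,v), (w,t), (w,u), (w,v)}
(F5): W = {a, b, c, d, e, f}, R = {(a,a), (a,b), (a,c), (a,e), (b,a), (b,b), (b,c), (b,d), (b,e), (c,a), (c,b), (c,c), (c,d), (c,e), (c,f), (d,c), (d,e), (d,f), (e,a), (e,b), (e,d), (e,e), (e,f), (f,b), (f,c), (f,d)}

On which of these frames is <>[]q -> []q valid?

(F2)

This is the axiom for the Euclidean property; its first-order frame correspondent is forall x forall y forall z (Rxy & Rxz -> Ryz).
(F1): fails — Ruv and Ruv but not Rvv.
(F2): holds.
(F3): fails — Rvu and Rvu but not Ruu.
(F4): fails — Rst and Rss but not Rts.
(F5): fails — Rae and Rac but not Rec.
Valid on: (F2).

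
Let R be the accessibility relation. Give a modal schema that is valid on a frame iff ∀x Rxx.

□p → p

This is reflexivity; the standard corresponding axiom is T: □p → p.
Suppose □p→p is valid. At any x set V(p)={w : Rxw}. Then □p holds at x, so p holds at x, i.e. Rxx.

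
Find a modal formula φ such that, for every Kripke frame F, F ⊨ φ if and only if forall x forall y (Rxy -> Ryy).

□(□s → s)

The condition is shift-reflexivity. The T□ schema □(□s → s) defines it.
Suppose □(□s→s) is valid. Take Rxy and set V(s)={w : Ryw}. Then at y, □s holds; since □(□s→s) at x, □s→s at y, so s at y, i.e. Ryy.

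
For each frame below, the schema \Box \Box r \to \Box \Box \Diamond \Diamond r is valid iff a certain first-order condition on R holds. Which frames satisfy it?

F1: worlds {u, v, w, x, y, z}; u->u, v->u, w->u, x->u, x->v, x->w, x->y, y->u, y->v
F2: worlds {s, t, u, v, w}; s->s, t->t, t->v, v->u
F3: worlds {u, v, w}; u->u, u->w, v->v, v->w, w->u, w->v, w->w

F1, F3

This is the axiom for a generalized confluence (Geach) condition; its first-order frame correspondent is \forall x \forall z (x R^2 z \to \exists w (x R^2 w \wedge z R^2 w)).
F1: holds.
F2: fails — tR²u but no w* with tR²w* and uR²w*.
F3: holds.
Valid on: F1, F3.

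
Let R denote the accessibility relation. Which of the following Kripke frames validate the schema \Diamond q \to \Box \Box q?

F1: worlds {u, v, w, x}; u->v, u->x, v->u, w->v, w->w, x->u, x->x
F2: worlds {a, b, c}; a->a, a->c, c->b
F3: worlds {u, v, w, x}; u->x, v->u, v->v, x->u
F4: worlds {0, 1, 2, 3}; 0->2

Frame correspondent (Sahlqvist): \forall x \forall y \forall z ((xRy \wedge x R^2 z) \to \exists w (y = w \wedge z = w)) — i.e. a generalized confluence (Geach) condition.
F1: fails — uRv, uR²u but v ≠ u.
F2: fails — aRa, aR²b but a ≠ b.
F3: fails — uRx, uR²u but x ≠ u.
F4: satisfies the condition.

F4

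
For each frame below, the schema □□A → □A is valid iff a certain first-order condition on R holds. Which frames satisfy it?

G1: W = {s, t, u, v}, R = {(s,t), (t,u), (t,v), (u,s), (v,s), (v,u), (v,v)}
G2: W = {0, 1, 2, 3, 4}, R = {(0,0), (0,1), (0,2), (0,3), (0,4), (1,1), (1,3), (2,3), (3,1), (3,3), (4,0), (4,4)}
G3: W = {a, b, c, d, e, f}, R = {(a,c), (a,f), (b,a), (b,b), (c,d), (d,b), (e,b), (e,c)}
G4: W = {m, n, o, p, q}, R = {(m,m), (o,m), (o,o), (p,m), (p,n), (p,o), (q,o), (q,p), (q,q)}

G2

This is the axiom for density; its first-order frame correspondent is ∀x ∀y (Rxy → ∃z (Rxz ∧ Rzy)).
G1: fails — Rus but no z with Ruz and Rzs.
G2: condition met.
G3: fails — Rcd but no z with Rcz and Rzd.
G4: fails — Rpn but no z with Rpz and Rzn.
Valid on: G2.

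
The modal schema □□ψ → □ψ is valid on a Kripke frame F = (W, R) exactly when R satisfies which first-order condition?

Density

Suppose □□ψ→□ψ is valid. Take Rxy and set V(ψ)={w : xR²w}. Then □□ψ at x, so □ψ at x, so ψ at y, i.e. ∃z(Rxz∧Rzy).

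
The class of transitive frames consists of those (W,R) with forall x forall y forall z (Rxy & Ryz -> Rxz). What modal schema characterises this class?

A defining formula is □r → □□r (the 4 axiom).
Suppose □r→□□r is valid. Take Rxy, Ryz and set V(r)={w : Rxw}. Then □r at x, so □□r at x, so □r at y, so r at z, i.e. Rxz.

□r → □□r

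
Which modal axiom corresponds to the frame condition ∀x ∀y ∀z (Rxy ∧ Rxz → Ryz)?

The condition is the Euclidean property. The 5 schema ◇q → □◇q defines it.
Suppose ◇q→□◇q is valid. Take Rxy, Rxz and set V(q)={y}. Then ◇q at x, so □◇q at x, so ◇q at z, so some w with Rzw has q; w=y, i.e. Rzy. By symmetry of the argument, Ryz.

◇q → □◇q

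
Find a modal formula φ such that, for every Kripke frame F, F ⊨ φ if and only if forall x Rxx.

□ψ → ψ

A defining formula is □ψ → ψ (the T axiom).
Suppose □ψ→ψ is valid. At any x set V(ψ)={w : Rxw}. Then □ψ holds at x, so ψ holds at x, i.e. Rxx.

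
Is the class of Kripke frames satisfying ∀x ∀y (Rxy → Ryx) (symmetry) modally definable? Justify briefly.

Yes — defined by q → □◇q

This is a Sahlqvist condition; the B axiom q → □◇q defines it.
Suppose q→□◇q is valid. Take Rxy and set V(q)={x}. Then q at x, so □◇q at x, so ◇q at y, so some z with Ryz has q; z=x, i.e. Ryx.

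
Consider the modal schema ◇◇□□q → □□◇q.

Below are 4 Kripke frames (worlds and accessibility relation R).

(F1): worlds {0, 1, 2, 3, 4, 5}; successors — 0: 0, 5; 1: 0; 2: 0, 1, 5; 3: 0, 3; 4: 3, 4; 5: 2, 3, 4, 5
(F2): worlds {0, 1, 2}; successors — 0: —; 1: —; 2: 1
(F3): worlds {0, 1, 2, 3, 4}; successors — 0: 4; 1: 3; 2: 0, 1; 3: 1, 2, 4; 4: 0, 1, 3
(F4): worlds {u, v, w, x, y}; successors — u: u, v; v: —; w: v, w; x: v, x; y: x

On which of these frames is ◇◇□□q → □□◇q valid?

Frame correspondent (Sahlqvist): ∀x ∀y ∀z ((xR²y ∧ xR²z) → ∃w (yR²w ∧ zRw)) — i.e. a generalized confluence (Geach) condition.
(F1): fails — 5R²1, 5R²4 but no w with 1R²w and 4Rw.
(F2): ✓.
(F3): fails — 0R²0, 0R²0 but no w with 0R²w and 0Rw.
(F4): fails — uR²u, uR²v but no t with uR²t and vRt.
Valid on: (F2).

(F2)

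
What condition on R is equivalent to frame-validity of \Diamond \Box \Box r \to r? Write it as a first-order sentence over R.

This is a Sahlqvist (Geach-type) schema ◇^1□^2r → □^0◇^0r.
First-order correspondent: \forall x \forall y (xRy \to \exists w (y R^2 w \wedge x = w)).

\forall x \forall y (xRy \to \exists w (y R^2 w \wedge x = w))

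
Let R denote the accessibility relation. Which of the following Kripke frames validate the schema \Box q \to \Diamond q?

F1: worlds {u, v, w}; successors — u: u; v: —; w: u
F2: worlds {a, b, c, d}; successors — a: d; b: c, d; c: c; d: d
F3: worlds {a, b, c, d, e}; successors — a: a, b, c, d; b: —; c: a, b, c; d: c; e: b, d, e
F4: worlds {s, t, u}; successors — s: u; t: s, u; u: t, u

F2, F4

The schema corresponds to seriality: \forall x \exists y Rxy.
F1: fails — world v has no successor.
F2: ✓.
F3: fails — world b has no successor.
F4: ✓.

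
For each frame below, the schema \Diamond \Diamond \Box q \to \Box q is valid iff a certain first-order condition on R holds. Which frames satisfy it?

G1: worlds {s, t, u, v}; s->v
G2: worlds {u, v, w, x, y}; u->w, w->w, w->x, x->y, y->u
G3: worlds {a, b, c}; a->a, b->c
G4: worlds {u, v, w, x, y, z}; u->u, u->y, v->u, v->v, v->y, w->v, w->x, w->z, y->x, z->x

G1, G3

This is the axiom for a generalized confluence (Geach) condition; its first-order frame correspondent is \forall x \forall y \forall z ((x R^2 y \wedge xRz) \to \exists w (yRw \wedge z = w)).
G1: satisfies the condition.
G2: fails — uR²x, uRw but no t with xRt and w=t.
G3: satisfies the condition.
G4: fails — uR²x, uRu but no t with xRt and u=t.
Valid on: G1, G3.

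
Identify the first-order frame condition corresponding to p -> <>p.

This schema is equivalent to the T axiom □p → p.
It corresponds to reflexivity: forall x Rxx.

Reflexivity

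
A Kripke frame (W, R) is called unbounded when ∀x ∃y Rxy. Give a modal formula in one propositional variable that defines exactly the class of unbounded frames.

□s → ◇s

This is seriality; the standard corresponding axiom is D: □s → ◇s.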